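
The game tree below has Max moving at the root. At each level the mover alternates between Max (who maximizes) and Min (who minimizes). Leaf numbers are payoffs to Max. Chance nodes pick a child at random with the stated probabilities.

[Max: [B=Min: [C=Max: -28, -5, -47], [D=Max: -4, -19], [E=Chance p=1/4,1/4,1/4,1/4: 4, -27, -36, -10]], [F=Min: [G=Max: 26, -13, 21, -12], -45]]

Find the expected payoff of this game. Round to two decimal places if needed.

C (Max): max(-28, -5, -47) = -5
D (Max): max(-4, -19) = -4
E (Chance): 1/4·4 + 1/4·-27 + 1/4·-36 + 1/4·-10 = -17.25
B (Min): min(-5, -4, -17.25) = -17.25
G (Max): max(26, -13, 21, -12) = 26
F (Min): min(26, -45) = -45
Root (Max): max(-17.25, -45) = -17.25

-17.25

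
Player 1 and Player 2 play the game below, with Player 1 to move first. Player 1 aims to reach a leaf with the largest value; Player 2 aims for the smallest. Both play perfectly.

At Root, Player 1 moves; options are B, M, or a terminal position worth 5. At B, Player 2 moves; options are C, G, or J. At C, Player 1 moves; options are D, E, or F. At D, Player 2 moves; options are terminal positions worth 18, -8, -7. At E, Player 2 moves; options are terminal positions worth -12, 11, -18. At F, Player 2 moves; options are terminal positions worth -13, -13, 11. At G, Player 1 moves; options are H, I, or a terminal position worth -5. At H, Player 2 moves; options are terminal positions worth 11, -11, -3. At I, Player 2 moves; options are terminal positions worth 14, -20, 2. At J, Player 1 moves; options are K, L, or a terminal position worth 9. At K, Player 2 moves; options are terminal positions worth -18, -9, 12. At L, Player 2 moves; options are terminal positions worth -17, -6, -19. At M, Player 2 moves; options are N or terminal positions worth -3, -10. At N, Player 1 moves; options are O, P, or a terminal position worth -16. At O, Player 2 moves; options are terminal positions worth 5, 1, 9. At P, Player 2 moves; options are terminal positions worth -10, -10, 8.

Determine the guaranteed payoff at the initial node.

5

D (Player 2): min(18, -8, -7) = -8
E (Player 2): min(-12, 11, -18) = -18
F (Player 2): min(-13, -13, 11) = -13
C (Player 1): max(-8, -18, -13) = -8
H (Player 2): min(11, -11, -3) = -11
I (Player 2): min(14, -20, 2) = -20
G (Player 1): max(-11, -20, -5) = -5
K (Player 2): min(-18, -9, 12) = -18
L (Player 2): min(-17, -6, -19) = -19
J (Player 1): max(-18, -19, 9) = 9
B (Player 2): min(-8, -5, 9) = -8
O (Player 2): min(5, 1, 9) = 1
P (Player 2): min(-10, -10, 8) = -10
N (Player 1): max(1, -10, -16) = 1
M (Player 2): min(1, -3, -10) = -10
Root (Player 1): max(-8, -10, 5) = 5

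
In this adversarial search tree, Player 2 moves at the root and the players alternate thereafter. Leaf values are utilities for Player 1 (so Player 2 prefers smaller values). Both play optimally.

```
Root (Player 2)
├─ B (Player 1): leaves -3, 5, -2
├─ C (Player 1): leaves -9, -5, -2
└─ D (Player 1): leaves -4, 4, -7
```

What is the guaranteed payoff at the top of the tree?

-2

B (Player 1): max(-3, 5, -2) = 5
C (Player 1): max(-9, -5, -2) = -2
D (Player 1): max(-4, 4, -7) = 4
Root (Player 2): min(5, -2, 4) = -2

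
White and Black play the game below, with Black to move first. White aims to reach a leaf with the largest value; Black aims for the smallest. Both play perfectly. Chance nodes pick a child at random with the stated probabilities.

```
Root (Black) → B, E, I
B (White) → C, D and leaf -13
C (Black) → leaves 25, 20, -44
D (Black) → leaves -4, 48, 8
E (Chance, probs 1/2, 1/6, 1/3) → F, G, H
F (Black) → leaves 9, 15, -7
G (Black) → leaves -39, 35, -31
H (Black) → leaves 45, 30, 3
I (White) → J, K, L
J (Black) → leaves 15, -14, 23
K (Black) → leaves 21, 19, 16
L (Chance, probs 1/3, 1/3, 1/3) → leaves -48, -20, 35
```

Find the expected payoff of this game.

-9

C (Black): min(25, 20, -44) = -44
D (Black): min(-4, 48, 8) = -4
B (White): max(-44, -4, -13) = -4
F (Black): min(9, 15, -7) = -7
G (Black): min(-39, 35, -31) = -39
H (Black): min(45, 30, 3) = 3
E (Chance): 1/2·-7 + 1/6·-39 + 1/3·3 = -9
J (Black): min(15, -14, 23) = -14
K (Black): min(21, 19, 16) = 16
L (Chance): 1/3·-48 + 1/3·-20 + 1/3·35 = -11
I (White): max(-14, 16, -11) = 16
Root (Black): min(-4, -9, 16) = -9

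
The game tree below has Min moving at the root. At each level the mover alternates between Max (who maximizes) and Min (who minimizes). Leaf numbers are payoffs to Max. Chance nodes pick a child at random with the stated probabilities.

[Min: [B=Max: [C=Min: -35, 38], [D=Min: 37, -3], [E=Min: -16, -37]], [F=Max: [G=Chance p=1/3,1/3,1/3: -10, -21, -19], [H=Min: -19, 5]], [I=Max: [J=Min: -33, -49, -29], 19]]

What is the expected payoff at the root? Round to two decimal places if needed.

C (Min): min(-35, 38) = -35
D (Min): min(37, -3) = -3
E (Min): min(-16, -37) = -37
B (Max): max(-35, -3, -37) = -3
G (Chance): 1/3·-10 + 1/3·-21 + 1/3·-19 = -16.67
H (Min): min(-19, 5) = -19
F (Max): max(-16.67, -19) = -16.67
J (Min): min(-33, -49, -29) = -49
I (Max): max(-49, 19) = 19
Root (Min): min(-3, -16.67, 19) = -16.67

-16.67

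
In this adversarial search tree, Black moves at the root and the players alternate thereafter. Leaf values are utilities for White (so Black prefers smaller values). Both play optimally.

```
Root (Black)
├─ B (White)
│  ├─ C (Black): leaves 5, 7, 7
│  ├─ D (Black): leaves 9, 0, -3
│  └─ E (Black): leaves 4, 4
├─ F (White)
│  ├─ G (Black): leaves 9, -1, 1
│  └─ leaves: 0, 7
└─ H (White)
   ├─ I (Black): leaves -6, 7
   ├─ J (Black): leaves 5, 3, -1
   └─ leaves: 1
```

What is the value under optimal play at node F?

G: min(9, -1, 1) = -1
F: max(-1, 0, 7) = 7

7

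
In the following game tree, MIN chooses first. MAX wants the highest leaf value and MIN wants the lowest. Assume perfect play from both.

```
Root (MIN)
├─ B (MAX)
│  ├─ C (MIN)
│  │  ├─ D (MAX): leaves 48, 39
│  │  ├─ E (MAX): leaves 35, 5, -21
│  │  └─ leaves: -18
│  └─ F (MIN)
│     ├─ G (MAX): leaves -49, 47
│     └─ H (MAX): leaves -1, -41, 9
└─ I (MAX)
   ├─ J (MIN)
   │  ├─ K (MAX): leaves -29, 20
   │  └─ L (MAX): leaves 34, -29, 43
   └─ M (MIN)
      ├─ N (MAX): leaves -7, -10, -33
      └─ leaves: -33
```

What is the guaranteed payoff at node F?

G: max(-49, 47) = 47
H: max(-1, -41, 9) = 9
F: min(47, 9) = 9

9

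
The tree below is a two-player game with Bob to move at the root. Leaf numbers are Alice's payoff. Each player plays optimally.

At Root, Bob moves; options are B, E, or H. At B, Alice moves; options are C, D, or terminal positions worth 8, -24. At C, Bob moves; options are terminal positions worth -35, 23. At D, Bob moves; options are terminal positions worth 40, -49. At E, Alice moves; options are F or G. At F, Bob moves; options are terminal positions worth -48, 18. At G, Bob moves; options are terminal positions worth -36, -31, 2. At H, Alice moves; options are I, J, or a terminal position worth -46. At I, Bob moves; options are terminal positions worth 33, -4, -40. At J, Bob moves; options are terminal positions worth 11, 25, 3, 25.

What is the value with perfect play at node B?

8

C: min(-35, 23) = -35
D: min(40, -49) = -49
B: max(-35, -49, 8, -24) = 8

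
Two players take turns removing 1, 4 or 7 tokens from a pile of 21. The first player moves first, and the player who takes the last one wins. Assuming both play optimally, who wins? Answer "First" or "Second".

Second

Positions where the player to move wins (W) vs loses (L):
i:   0  1  2  3  4  5  6  7  8  9 10 11 12 13 14 15 16 17 18 19 20 21
     L  W  L  W  W  L  W  W  L  W  L  W  W  L  W  W  L  W  L  W  W  L
Position 21 is L, so the second player wins.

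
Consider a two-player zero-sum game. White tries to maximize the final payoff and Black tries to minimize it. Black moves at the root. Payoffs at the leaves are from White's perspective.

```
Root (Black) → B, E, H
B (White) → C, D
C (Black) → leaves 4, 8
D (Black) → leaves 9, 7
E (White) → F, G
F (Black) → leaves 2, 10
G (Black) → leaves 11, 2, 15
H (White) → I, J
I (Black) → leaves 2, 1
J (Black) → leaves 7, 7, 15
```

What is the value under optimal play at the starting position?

C (Black): min(4, 8) = 4
D (Black): min(9, 7) = 7
B (White): max(4, 7) = 7
F (Black): min(2, 10) = 2
G (Black): min(11, 2, 15) = 2
E (White): max(2, 2) = 2
I (Black): min(2, 1) = 1
J (Black): min(7, 7, 15) = 7
H (White): max(1, 7) = 7
Root (Black): min(7, 2, 7) = 2

2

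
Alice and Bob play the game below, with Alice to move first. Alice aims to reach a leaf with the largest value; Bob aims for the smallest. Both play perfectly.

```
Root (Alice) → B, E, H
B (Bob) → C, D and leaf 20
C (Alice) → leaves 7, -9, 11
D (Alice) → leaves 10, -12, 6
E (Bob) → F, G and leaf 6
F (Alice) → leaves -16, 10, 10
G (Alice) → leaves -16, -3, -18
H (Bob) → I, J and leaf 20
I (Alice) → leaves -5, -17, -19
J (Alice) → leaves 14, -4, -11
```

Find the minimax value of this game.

10

C (Alice): max(7, -9, 11) = 11
D (Alice): max(10, -12, 6) = 10
B (Bob): min(11, 10, 20) = 10
F (Alice): max(-16, 10, 10) = 10
G (Alice): max(-16, -3, -18) = -3
E (Bob): min(10, -3, 6) = -3
I (Alice): max(-5, -17, -19) = -5
J (Alice): max(14, -4, -11) = 14
H (Bob): min(-5, 14, 20) = -5
Root (Alice): max(10, -3, -5) = 10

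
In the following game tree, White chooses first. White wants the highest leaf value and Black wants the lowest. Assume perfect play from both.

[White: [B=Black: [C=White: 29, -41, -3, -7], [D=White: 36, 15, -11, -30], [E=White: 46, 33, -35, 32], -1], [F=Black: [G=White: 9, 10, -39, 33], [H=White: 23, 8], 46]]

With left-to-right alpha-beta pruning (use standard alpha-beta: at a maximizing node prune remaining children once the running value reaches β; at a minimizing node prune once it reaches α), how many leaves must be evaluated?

C [α=-∞,β=+∞]: v=29
D [α=-∞,β=29]: v=36 after child 1 ≥ β → β-cutoff, skip 3
E [α=-∞,β=29]: v=46 after child 1 ≥ β → β-cutoff, skip 3
B [α=-∞,β=+∞]: v=-1
G [α=-1,β=+∞]: v=33
H [α=-1,β=33]: v=23
F [α=-1,β=+∞]: v=23
Root [α=-∞,β=+∞]: v=23
Leaves evaluated: 14 of 20.

14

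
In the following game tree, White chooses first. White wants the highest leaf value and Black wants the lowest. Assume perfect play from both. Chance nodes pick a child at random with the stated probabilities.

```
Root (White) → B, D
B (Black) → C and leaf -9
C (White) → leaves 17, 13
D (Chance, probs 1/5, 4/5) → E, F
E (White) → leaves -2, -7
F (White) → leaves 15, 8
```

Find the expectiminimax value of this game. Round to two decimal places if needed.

11.6

C (White): max(17, 13) = 17
B (Black): min(17, -9) = -9
E (White): max(-2, -7) = -2
F (White): max(15, 8) = 15
D (Chance): 1/5·-2 + 4/5·15 = 11.6
Root (White): max(-9, 11.6) = 11.6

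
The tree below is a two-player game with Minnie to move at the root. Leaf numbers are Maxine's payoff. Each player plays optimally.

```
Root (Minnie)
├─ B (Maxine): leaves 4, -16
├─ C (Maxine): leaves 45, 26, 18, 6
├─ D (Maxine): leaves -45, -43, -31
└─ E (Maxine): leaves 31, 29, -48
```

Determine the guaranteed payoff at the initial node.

-31

B (Maxine): max(4, -16) = 4
C (Maxine): max(45, 26, 18, 6) = 45
D (Maxine): max(-45, -43, -31) = -31
E (Maxine): max(31, 29, -48) = 31
Root (Minnie): min(4, 45, -31, 31) = -31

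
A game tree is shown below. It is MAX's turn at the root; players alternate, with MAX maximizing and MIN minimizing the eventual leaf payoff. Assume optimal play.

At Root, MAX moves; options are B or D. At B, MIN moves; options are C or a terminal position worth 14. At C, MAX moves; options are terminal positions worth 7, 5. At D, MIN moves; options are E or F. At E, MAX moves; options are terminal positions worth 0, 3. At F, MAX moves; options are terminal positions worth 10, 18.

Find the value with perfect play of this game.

C (MAX): max(7, 5) = 7
B (MIN): min(7, 14) = 7
E (MAX): max(0, 3) = 3
F (MAX): max(10, 18) = 18
D (MIN): min(3, 18) = 3
Root (MAX): max(7, 3) = 7

7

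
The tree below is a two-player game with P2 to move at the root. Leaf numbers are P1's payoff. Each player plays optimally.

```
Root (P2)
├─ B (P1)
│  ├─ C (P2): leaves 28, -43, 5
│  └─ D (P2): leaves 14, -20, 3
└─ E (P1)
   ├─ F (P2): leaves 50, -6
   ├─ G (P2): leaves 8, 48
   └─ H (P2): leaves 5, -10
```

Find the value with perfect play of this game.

C (P2): min(28, -43, 5) = -43
D (P2): min(14, -20, 3) = -20
B (P1): max(-43, -20) = -20
F (P2): min(50, -6) = -6
G (P2): min(8, 48) = 8
H (P2): min(5, -10) = -10
E (P1): max(-6, 8, -10) = 8
Root (P2): min(-20, 8) = -20

-20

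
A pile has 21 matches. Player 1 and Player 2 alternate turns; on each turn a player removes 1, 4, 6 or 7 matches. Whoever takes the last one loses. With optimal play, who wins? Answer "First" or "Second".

First

Compute winning (W) and losing (L) positions by backward induction:
i:   0  1  2  3  4  5  6  7  8  9 10 11 12 13 14 15 16 17 18 19 20 21
     W  L  W  L  W  W  L  W  W  W  W  L  W  W  L  W  L  W  W  L  W  W
Position 21 is W, so the first player wins.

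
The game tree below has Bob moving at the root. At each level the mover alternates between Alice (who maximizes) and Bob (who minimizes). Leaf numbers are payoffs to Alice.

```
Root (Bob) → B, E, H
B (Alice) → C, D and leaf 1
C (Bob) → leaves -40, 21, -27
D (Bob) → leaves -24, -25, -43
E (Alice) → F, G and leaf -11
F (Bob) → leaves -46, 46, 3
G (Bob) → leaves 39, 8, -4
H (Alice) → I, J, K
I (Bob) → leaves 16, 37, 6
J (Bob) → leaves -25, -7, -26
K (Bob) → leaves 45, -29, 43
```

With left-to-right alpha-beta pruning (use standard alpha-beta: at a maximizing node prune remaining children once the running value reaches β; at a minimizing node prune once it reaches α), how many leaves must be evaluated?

17

C [α=-∞,β=+∞]: v=-40
D [α=-40,β=+∞]: v=-43
B [α=-∞,β=+∞]: v=1
F [α=-∞,β=1]: v=-46
G [α=-46,β=1]: v=-4
E [α=-∞,β=1]: v=-4
I [α=-∞,β=-4]: v=6
H [α=-∞,β=-4]: v=6 after child 1 ≥ β → β-cutoff, skip 2
Root [α=-∞,β=+∞]: v=-4
Leaves evaluated: 17 of 23.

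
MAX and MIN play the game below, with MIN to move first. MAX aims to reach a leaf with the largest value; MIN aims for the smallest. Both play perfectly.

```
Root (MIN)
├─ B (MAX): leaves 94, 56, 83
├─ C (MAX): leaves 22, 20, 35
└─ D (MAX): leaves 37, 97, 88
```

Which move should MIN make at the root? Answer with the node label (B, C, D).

C

B (MAX): max(94, 56, 83) = 94
C (MAX): max(22, 20, 35) = 35
D (MAX): max(37, 97, 88) = 97
Root (MIN): min(94, 35, 97) = 35
MIN picks the child with the lowest value: C (value 35).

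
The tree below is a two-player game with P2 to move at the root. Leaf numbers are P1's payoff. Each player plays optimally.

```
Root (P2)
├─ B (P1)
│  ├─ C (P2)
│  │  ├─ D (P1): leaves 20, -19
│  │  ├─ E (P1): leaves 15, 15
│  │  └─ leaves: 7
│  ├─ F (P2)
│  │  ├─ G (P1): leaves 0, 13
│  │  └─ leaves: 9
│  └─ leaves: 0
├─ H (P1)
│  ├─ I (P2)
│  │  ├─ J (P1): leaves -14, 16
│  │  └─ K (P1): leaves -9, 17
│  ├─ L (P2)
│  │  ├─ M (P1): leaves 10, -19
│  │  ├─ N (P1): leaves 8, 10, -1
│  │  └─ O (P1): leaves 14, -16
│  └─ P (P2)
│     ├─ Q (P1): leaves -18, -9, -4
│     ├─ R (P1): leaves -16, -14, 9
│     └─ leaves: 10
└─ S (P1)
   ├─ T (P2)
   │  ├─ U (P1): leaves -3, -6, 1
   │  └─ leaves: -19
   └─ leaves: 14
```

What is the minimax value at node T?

-19

U: max(-3, -6, 1) = 1
T: min(1, -19) = -19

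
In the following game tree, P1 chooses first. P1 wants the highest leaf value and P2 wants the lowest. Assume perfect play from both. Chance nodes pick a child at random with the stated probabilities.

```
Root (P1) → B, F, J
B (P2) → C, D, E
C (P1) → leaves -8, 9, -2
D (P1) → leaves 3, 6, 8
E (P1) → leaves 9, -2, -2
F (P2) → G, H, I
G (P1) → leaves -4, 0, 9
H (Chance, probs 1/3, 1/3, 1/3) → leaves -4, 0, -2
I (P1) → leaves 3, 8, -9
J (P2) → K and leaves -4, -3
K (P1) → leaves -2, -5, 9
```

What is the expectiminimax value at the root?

C (P1): max(-8, 9, -2) = 9
D (P1): max(3, 6, 8) = 8
E (P1): max(9, -2, -2) = 9
B (P2): min(9, 8, 9) = 8
G (P1): max(-4, 0, 9) = 9
H (Chance): 1/3·-4 + 1/3·0 + 1/3·-2 = -2
I (P1): max(3, 8, -9) = 8
F (P2): min(9, -2, 8) = -2
K (P1): max(-2, -5, 9) = 9
J (P2): min(9, -4, -3) = -4
Root (P1): max(8, -2, -4) = 8

8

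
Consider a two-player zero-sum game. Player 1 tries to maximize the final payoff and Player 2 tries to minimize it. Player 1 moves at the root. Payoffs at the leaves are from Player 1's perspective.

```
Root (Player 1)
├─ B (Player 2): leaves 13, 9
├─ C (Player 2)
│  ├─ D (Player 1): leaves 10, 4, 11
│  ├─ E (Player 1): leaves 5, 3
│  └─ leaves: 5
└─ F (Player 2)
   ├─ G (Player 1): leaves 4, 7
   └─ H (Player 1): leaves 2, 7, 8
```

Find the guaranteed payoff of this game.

9

B (Player 2): min(13, 9) = 9
D (Player 1): max(10, 4, 11) = 11
E (Player 1): max(5, 3) = 5
C (Player 2): min(11, 5, 5) = 5
G (Player 1): max(4, 7) = 7
H (Player 1): max(2, 7, 8) = 8
F (Player 2): min(7, 8) = 7
Root (Player 1): max(9, 5, 7) = 9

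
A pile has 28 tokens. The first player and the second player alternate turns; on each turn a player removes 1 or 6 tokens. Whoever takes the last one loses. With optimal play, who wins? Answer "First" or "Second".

W/L table (W = player to move can force a win):
i:   0  1  2  3  4  5  6  7  8  9 10 11 12 13 14 15 16 17 18 19 20 21 22 23 24 25 26 27 28
     W  L  W  L  W  L  W  W  L  W  L  W  L  W  W  L  W  L  W  L  W  W  L  W  L  W  L  W  W
Position 28 is W, so the first player wins.

First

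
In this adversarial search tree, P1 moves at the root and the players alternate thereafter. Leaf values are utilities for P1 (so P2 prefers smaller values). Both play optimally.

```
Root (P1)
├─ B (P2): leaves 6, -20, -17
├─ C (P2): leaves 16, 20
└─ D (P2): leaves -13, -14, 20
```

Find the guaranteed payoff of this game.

16

B (P2): min(6, -20, -17) = -20
C (P2): min(16, 20) = 16
D (P2): min(-13, -14, 20) = -14
Root (P1): max(-20, 16, -14) = 16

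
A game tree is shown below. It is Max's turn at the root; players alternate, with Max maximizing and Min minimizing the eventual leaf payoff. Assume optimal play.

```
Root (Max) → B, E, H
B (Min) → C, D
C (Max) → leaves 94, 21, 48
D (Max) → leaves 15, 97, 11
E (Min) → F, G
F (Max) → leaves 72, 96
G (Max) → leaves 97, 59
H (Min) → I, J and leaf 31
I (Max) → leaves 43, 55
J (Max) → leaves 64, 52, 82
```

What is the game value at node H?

31

I: max(43, 55) = 55
J: max(64, 52, 82) = 82
H: min(55, 82, 31) = 31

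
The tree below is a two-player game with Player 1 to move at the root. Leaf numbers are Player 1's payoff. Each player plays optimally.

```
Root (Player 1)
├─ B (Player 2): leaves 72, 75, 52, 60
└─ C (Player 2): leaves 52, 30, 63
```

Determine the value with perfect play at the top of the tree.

B (Player 2): min(72, 75, 52, 60) = 52
C (Player 2): min(52, 30, 63) = 30
Root (Player 1): max(52, 30) = 52

52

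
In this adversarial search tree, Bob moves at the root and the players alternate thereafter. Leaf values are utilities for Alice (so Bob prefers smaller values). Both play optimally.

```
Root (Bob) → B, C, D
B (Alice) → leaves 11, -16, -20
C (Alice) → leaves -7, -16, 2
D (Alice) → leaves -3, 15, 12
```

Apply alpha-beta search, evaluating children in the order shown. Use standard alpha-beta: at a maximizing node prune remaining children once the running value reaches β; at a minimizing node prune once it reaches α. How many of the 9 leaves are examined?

8

B [α=-∞,β=+∞]: v=11
C [α=-∞,β=11]: v=2
D [α=-∞,β=2]: v=15 after child 2 ≥ β → β-cutoff, skip 1
Root [α=-∞,β=+∞]: v=2
Leaves evaluated: 8 of 9.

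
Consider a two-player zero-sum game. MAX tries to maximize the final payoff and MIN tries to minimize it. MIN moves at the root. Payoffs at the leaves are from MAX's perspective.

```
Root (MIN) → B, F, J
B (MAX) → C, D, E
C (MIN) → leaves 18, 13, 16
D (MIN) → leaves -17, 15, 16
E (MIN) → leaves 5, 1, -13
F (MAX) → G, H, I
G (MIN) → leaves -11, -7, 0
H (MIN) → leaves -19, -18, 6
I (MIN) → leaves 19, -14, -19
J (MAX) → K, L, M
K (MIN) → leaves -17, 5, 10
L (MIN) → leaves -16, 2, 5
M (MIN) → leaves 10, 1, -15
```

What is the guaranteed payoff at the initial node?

C (MIN): min(18, 13, 16) = 13
D (MIN): min(-17, 15, 16) = -17
E (MIN): min(5, 1, -13) = -13
B (MAX): max(13, -17, -13) = 13
G (MIN): min(-11, -7, 0) = -11
H (MIN): min(-19, -18, 6) = -19
I (MIN): min(19, -14, -19) = -19
F (MAX): max(-11, -19, -19) = -11
K (MIN): min(-17, 5, 10) = -17
L (MIN): min(-16, 2, 5) = -16
M (MIN): min(10, 1, -15) = -15
J (MAX): max(-17, -16, -15) = -15
Root (MIN): min(13, -11, -15) = -15

-15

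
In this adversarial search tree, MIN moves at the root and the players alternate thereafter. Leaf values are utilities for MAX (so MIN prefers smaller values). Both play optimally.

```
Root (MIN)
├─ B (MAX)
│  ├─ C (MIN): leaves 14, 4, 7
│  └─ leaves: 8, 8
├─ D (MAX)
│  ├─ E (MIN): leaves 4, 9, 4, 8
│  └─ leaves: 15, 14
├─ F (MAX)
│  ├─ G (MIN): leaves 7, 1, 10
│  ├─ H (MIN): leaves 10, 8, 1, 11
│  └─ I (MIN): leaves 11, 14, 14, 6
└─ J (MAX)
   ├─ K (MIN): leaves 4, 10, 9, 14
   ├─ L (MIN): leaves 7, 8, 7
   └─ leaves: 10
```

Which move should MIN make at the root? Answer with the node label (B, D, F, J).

F

C (MIN): min(14, 4, 7) = 4
B (MAX): max(4, 8, 8) = 8
E (MIN): min(4, 9, 4, 8) = 4
D (MAX): max(4, 15, 14) = 15
G (MIN): min(7, 1, 10) = 1
H (MIN): min(10, 8, 1, 11) = 1
I (MIN): min(11, 14, 14, 6) = 6
F (MAX): max(1, 1, 6) = 6
K (MIN): min(4, 10, 9, 14) = 4
L (MIN): min(7, 8, 7) = 7
J (MAX): max(4, 7, 10) = 10
Root (MIN): min(8, 15, 6, 10) = 6
MIN picks the child with the lowest value: F (value 6).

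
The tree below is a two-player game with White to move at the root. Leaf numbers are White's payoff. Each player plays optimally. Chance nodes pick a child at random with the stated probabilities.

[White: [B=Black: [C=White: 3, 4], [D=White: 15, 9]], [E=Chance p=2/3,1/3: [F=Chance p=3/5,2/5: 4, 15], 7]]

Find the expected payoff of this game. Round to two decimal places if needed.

7.93

C (White): max(3, 4) = 4
D (White): max(15, 9) = 15
B (Black): min(4, 15) = 4
F (Chance): 3/5·4 + 2/5·15 = 8.4
E (Chance): 2/3·8.4 + 1/3·7 = 7.93
Root (White): max(4, 7.93) = 7.93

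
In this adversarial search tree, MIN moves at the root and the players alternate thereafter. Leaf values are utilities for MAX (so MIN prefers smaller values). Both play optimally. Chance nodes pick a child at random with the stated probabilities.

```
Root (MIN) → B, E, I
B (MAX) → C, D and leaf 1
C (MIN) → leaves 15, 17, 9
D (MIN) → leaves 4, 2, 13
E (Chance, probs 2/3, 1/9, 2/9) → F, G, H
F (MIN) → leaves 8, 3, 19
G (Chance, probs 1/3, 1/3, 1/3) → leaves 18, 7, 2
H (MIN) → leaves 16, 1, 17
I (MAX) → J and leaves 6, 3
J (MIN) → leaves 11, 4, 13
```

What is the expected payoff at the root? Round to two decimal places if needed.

C (MIN): min(15, 17, 9) = 9
D (MIN): min(4, 2, 13) = 2
B (MAX): max(9, 2, 1) = 9
F (MIN): min(8, 3, 19) = 3
G (Chance): 1/3·18 + 1/3·7 + 1/3·2 = 9
H (MIN): min(16, 1, 17) = 1
E (Chance): 2/3·3 + 1/9·9 + 2/9·1 = 3.22
J (MIN): min(11, 4, 13) = 4
I (MAX): max(4, 6, 3) = 6
Root (MIN): min(9, 3.22, 6) = 3.22

3.22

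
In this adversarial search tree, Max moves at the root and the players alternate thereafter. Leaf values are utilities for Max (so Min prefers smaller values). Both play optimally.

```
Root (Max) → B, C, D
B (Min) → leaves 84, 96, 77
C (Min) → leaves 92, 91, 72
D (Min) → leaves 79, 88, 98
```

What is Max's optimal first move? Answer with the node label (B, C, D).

B (Min): min(84, 96, 77) = 77
C (Min): min(92, 91, 72) = 72
D (Min): min(79, 88, 98) = 79
Root (Max): max(77, 72, 79) = 79
Max picks the child with the highest value: D (value 79).

D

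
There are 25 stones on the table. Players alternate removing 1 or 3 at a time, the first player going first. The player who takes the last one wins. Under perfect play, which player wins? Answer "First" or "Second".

Mark each pile size as W (mover wins) or L (mover loses):
i:   0  1  2  3  4  5  6  7  8  9 10 11 12 13 14 15 16 17 18 19 20 21 22 23 24 25
     L  W  L  W  L  W  L  W  L  W  L  W  L  W  L  W  L  W  L  W  L  W  L  W  L  W
Position 25 is W, so the first player wins.

First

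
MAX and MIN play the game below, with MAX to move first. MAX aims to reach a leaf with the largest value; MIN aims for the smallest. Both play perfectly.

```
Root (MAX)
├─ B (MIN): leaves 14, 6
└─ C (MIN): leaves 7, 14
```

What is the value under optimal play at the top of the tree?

B (MIN): min(14, 6) = 6
C (MIN): min(7, 14) = 7
Root (MAX): max(6, 7) = 7

7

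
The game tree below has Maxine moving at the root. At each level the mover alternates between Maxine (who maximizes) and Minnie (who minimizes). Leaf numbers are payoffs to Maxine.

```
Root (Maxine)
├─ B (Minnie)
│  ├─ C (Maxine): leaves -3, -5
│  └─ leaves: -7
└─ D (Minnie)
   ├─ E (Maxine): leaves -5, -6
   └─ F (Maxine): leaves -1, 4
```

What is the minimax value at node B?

-7

C: max(-3, -5) = -3
B: min(-3, -7) = -7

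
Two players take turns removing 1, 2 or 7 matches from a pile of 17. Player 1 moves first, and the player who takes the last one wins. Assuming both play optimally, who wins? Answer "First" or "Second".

First

Compute winning (W) and losing (L) positions by backward induction:
i:   0  1  2  3  4  5  6  7  8  9 10 11 12 13 14 15 16 17
     L  W  W  L  W  W  L  W  W  L  W  W  L  W  W  L  W  W
Position 17 is W, so the first player wins.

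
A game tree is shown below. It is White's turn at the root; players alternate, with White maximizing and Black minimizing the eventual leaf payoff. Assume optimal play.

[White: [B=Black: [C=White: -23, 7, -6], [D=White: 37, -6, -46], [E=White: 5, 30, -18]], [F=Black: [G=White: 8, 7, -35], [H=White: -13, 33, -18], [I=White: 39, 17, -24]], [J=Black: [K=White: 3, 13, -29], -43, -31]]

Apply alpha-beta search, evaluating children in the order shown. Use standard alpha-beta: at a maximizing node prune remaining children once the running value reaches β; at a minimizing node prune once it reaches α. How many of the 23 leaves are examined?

16

C [α=-∞,β=+∞]: v=7
D [α=-∞,β=7]: v=37 after child 1 ≥ β → β-cutoff, skip 2
E [α=-∞,β=7]: v=30 after child 2 ≥ β → β-cutoff, skip 1
B [α=-∞,β=+∞]: v=7
G [α=7,β=+∞]: v=8
H [α=7,β=8]: v=33 after child 2 ≥ β → β-cutoff, skip 1
I [α=7,β=8]: v=39 after child 1 ≥ β → β-cutoff, skip 2
F [α=7,β=+∞]: v=8
K [α=8,β=+∞]: v=13
J [α=8,β=+∞]: v=-43 after child 2 ≤ α → α-cutoff, skip 1
Root [α=-∞,β=+∞]: v=8
Leaves evaluated: 16 of 23.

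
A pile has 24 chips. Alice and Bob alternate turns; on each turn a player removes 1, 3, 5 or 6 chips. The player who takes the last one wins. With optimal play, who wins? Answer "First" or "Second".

i:   0  1  2  3  4  5  6  7  8  9 10 11 12 13 14 15 16 17 18 19 20 21 22 23 24
     L  W  L  W  L  W  W  W  W  W  W  L  W  L  W  L  W  W  W  W  W  W  L  W  L
Position 24 is L, so the second player wins.

Second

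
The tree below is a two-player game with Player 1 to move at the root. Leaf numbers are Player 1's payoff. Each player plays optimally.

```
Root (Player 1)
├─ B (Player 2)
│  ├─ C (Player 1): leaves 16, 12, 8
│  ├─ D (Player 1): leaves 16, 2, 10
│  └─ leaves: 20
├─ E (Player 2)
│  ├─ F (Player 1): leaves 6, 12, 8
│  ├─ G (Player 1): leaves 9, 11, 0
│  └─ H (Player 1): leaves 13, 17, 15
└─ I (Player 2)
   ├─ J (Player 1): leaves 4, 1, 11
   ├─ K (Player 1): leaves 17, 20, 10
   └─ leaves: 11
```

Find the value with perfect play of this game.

C (Player 1): max(16, 12, 8) = 16
D (Player 1): max(16, 2, 10) = 16
B (Player 2): min(16, 16, 20) = 16
F (Player 1): max(6, 12, 8) = 12
G (Player 1): max(9, 11, 0) = 11
H (Player 1): max(13, 17, 15) = 17
E (Player 2): min(12, 11, 17) = 11
J (Player 1): max(4, 1, 11) = 11
K (Player 1): max(17, 20, 10) = 20
I (Player 2): min(11, 20, 11) = 11
Root (Player 1): max(16, 11, 11) = 16

16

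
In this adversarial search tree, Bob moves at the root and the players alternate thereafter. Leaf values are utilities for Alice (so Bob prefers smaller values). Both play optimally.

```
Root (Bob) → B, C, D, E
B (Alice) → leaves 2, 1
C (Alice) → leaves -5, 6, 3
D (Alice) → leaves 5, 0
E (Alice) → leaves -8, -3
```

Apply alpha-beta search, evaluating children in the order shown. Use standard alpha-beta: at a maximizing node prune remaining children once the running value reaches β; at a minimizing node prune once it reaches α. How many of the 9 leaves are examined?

B [α=-∞,β=+∞]: v=2
C [α=-∞,β=2]: v=6 after child 2 ≥ β → β-cutoff, skip 1
D [α=-∞,β=2]: v=5 after child 1 ≥ β → β-cutoff, skip 1
E [α=-∞,β=2]: v=-3
Root [α=-∞,β=+∞]: v=-3
Leaves evaluated: 7 of 9.

7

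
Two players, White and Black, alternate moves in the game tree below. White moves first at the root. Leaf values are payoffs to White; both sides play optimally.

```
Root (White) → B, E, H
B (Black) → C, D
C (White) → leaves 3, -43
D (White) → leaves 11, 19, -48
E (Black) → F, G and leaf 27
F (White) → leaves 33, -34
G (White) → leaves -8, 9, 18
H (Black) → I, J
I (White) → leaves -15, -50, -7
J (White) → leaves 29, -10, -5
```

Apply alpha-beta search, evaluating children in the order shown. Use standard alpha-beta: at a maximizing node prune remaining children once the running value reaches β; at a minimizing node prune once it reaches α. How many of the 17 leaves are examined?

12

C [α=-∞,β=+∞]: v=3
D [α=-∞,β=3]: v=11 after child 1 ≥ β → β-cutoff, skip 2
B [α=-∞,β=+∞]: v=3
F [α=3,β=+∞]: v=33
G [α=3,β=33]: v=18
E [α=3,β=+∞]: v=18
I [α=18,β=+∞]: v=-7
H [α=18,β=+∞]: v=-7 after child 1 ≤ α → α-cutoff, skip 1
Root [α=-∞,β=+∞]: v=18
Leaves evaluated: 12 of 17.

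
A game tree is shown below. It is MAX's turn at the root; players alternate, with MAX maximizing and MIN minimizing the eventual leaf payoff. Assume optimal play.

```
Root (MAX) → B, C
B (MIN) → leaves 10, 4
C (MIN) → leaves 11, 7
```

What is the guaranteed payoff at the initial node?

7

B (MIN): min(10, 4) = 4
C (MIN): min(11, 7) = 7
Root (MAX): max(4, 7) = 7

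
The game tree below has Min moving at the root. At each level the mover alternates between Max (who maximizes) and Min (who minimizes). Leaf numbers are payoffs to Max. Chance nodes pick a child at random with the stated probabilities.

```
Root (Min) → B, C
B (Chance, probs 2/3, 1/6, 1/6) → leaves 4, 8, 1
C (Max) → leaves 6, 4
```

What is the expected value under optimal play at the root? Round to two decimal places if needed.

4.17

B (Chance): 2/3·4 + 1/6·8 + 1/6·1 = 4.17
C (Max): max(6, 4) = 6
Root (Min): min(4.17, 6) = 4.17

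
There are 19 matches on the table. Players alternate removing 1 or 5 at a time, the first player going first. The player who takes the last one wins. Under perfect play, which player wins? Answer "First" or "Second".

Compute winning (W) and losing (L) positions by backward induction:
i:   0  1  2  3  4  5  6  7  8  9 10 11 12 13 14 15 16 17 18 19
     L  W  L  W  L  W  L  W  L  W  L  W  L  W  L  W  L  W  L  W
Position 19 is W, so the first player wins.

First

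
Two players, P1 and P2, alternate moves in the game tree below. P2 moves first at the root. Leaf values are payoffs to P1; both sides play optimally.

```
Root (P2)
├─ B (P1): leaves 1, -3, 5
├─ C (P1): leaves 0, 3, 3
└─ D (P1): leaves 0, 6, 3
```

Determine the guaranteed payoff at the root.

B (P1): max(1, -3, 5) = 5
C (P1): max(0, 3, 3) = 3
D (P1): max(0, 6, 3) = 6
Root (P2): min(5, 3, 6) = 3

3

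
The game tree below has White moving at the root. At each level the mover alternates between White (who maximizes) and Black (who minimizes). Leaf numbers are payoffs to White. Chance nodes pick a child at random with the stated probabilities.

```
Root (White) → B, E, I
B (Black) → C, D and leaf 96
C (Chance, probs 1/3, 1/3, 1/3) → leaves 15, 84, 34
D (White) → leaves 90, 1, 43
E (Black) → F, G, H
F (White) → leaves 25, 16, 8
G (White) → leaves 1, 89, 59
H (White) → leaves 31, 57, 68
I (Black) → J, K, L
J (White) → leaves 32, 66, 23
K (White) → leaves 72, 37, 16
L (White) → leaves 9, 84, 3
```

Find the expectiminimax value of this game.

C (Chance): 1/3·15 + 1/3·84 + 1/3·34 = 44.33
D (White): max(90, 1, 43) = 90
B (Black): min(44.33, 90, 96) = 44.33
F (White): max(25, 16, 8) = 25
G (White): max(1, 89, 59) = 89
H (White): max(31, 57, 68) = 68
E (Black): min(25, 89, 68) = 25
J (White): max(32, 66, 23) = 66
K (White): max(72, 37, 16) = 72
L (White): max(9, 84, 3) = 84
I (Black): min(66, 72, 84) = 66
Root (White): max(44.33, 25, 66) = 66

66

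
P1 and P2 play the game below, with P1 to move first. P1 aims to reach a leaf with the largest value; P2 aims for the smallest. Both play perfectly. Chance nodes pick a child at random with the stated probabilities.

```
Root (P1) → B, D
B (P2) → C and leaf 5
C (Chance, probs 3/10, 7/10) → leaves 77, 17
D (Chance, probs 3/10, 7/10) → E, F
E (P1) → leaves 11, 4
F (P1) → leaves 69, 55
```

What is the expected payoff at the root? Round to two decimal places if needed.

C (Chance): 3/10·77 + 7/10·17 = 35
B (P2): min(35, 5) = 5
E (P1): max(11, 4) = 11
F (P1): max(69, 55) = 69
D (Chance): 3/10·11 + 7/10·69 = 51.6
Root (P1): max(5, 51.6) = 51.6

51.6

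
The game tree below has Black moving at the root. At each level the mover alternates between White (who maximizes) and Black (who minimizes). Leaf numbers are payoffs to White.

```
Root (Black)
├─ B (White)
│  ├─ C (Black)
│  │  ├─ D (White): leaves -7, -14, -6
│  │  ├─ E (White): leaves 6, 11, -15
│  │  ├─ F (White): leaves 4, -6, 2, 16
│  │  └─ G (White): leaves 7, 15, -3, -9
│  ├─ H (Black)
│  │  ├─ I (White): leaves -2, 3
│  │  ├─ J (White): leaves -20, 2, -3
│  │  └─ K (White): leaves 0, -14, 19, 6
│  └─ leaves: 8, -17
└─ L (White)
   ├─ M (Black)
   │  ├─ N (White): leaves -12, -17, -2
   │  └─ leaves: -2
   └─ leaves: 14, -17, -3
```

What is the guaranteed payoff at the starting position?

D (White): max(-7, -14, -6) = -6
E (White): max(6, 11, -15) = 11
F (White): max(4, -6, 2, 16) = 16
G (White): max(7, 15, -3, -9) = 15
C (Black): min(-6, 11, 16, 15) = -6
I (White): max(-2, 3) = 3
J (White): max(-20, 2, -3) = 2
K (White): max(0, -14, 19, 6) = 19
H (Black): min(3, 2, 19) = 2
B (White): max(-6, 2, 8, -17) = 8
N (White): max(-12, -17, -2) = -2
M (Black): min(-2, -2) = -2
L (White): max(-2, 14, -17, -3) = 14
Root (Black): min(8, 14) = 8

8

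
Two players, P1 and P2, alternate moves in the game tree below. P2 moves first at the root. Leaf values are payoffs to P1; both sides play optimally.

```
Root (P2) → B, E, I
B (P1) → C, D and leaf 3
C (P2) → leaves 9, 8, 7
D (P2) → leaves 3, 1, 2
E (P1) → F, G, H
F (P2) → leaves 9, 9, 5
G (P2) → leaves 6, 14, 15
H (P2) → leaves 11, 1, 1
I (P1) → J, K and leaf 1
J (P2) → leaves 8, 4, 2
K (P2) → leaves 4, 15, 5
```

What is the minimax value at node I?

J: min(8, 4, 2) = 2
K: min(4, 15, 5) = 4
I: max(2, 4, 1) = 4

4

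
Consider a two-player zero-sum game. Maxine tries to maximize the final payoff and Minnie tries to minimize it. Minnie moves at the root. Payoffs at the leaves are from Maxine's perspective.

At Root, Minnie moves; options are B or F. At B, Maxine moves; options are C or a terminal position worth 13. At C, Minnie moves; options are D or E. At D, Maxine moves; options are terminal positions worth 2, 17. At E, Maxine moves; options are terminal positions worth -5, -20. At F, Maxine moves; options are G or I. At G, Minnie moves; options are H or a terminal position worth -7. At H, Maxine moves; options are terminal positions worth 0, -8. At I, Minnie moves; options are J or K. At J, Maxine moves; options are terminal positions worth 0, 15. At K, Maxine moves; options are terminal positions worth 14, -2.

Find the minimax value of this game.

D (Maxine): max(2, 17) = 17
E (Maxine): max(-5, -20) = -5
C (Minnie): min(17, -5) = -5
B (Maxine): max(-5, 13) = 13
H (Maxine): max(0, -8) = 0
G (Minnie): min(0, -7) = -7
J (Maxine): max(0, 15) = 15
K (Maxine): max(14, -2) = 14
I (Minnie): min(15, 14) = 14
F (Maxine): max(-7, 14) = 14
Root (Minnie): min(13, 14) = 13

13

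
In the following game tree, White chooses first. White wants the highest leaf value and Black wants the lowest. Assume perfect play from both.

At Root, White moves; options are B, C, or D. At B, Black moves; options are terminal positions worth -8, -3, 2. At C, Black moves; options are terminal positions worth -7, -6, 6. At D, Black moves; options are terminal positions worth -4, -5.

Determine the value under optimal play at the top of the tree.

B (Black): min(-8, -3, 2) = -8
C (Black): min(-7, -6, 6) = -7
D (Black): min(-4, -5) = -5
Root (White): max(-8, -7, -5) = -5

-5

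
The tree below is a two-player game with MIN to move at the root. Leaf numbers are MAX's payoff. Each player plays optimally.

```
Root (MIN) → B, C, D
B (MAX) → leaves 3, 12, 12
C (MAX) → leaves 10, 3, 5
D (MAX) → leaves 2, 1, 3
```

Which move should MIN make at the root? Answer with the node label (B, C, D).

D

B (MAX): max(3, 12, 12) = 12
C (MAX): max(10, 3, 5) = 10
D (MAX): max(2, 1, 3) = 3
Root (MIN): min(12, 10, 3) = 3
MIN picks the child with the lowest value: D (value 3).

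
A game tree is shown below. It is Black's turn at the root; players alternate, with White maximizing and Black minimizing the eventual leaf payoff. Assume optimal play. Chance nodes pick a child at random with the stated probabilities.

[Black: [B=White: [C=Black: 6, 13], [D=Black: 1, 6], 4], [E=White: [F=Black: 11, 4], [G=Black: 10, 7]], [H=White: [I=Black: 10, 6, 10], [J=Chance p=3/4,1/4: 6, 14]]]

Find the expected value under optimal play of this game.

6

C (Black): min(6, 13) = 6
D (Black): min(1, 6) = 1
B (White): max(6, 1, 4) = 6
F (Black): min(11, 4) = 4
G (Black): min(10, 7) = 7
E (White): max(4, 7) = 7
I (Black): min(10, 6, 10) = 6
J (Chance): 3/4·6 + 1/4·14 = 8
H (White): max(6, 8) = 8
Root (Black): min(6, 7, 8) = 6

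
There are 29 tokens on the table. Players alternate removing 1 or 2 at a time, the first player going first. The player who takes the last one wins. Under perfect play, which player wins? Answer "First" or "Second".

Mark each pile size as W (mover wins) or L (mover loses):
i:   0  1  2  3  4  5  6  7  8  9 10 11 12 13 14 15 16 17 18 19 20 21 22 23 24 25 26 27 28 29
     L  W  W  L  W  W  L  W  W  L  W  W  L  W  W  L  W  W  L  W  W  L  W  W  L  W  W  L  W  W
Position 29 is W, so the first player wins.

First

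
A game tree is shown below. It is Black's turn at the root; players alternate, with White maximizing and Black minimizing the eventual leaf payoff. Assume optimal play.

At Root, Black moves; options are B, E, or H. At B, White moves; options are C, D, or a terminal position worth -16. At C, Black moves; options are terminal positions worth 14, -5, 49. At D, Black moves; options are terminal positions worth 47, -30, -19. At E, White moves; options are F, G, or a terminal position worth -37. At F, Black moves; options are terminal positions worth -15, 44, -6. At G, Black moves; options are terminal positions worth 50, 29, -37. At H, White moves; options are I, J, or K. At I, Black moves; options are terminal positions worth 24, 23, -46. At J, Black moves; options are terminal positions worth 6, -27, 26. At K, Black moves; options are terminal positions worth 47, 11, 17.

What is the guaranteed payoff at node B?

-5

C: min(14, -5, 49) = -5
D: min(47, -30, -19) = -30
B: max(-5, -30, -16) = -5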